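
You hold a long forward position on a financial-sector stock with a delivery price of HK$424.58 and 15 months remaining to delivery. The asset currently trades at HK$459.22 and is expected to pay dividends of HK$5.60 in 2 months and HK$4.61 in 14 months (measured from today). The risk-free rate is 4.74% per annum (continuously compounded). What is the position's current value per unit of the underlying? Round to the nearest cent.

PV(remaining dividends) I = 5.60·e^(−0.0474·2/12) + 4.61·e^(−0.0474·14/12) = 9.9179
Current forward F = (S − I)·e^(rT) = (459.22 − 9.9179)·e^(0.0474·15/12) = 449.3021 × 1.061040 = 476.7275
Value (long) = (F − K)·e^(−rT) = (476.7275 − 424.58) × 0.942471 = 49.1475
Value = HK$49.15

HK$49.15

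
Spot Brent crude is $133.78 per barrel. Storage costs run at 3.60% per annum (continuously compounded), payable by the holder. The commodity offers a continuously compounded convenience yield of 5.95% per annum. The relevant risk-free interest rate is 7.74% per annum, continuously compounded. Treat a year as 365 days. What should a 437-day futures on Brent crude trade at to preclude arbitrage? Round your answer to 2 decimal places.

Net carry = r + u − y = 0.0774 + 0.0360 − 0.0595 = 0.0539
F = S·e^((r+u−y)T) = 133.78 · e^(0.0539 × 437/365) = 133.78 · e^0.064532
= 133.78 × 1.066660 = $142.70 per barrel

$142.70 per barrel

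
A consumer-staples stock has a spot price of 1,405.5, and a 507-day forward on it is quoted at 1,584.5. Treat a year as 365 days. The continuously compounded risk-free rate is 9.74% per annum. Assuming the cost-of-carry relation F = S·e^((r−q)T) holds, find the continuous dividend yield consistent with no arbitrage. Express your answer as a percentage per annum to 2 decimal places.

From F = S·e^((r−q)T): (r − q) = ln(F/S)/T
ln(1584.5/1405.5) = ln(1.127357) = 0.119876
(r − q) = 0.119876 / (507/365) = 0.086301
q = r − ln(F/S)/T = 0.0974 − 0.086301 = 0.011099
q = 1.11%

1.11%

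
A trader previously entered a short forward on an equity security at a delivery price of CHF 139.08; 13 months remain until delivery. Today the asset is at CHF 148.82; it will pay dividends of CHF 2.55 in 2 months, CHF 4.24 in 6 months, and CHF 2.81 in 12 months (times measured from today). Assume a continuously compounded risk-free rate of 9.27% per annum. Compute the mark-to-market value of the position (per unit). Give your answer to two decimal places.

PV(remaining dividends) I = 2.55·e^(−0.0927·2/12) + 4.24·e^(−0.0927·6/12) + 2.81·e^(−0.0927·12/12) = 9.1201
Current forward F = (S − I)·e^(rT) = (148.82 − 9.1201)·e^(0.0927·13/12) = 139.6999 × 1.105641 = 154.4579
Value (long) = (F − K)·e^(−rT) = (154.4579 − 139.08) × 0.904453 = 13.9086
Short position value = −(long value) = -CHF 13.91

-CHF 13.91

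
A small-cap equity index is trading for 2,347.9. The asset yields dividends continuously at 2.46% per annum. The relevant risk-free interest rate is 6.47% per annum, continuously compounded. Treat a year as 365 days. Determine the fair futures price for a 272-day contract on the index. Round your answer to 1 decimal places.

2,419.1

F = S·e^((r − q)T) = 2347.9 · e^((0.0647 − 0.0246) × 272/365)
= 2347.9 · e^0.029883 = 2347.9 × 1.030334
F = 2,419.1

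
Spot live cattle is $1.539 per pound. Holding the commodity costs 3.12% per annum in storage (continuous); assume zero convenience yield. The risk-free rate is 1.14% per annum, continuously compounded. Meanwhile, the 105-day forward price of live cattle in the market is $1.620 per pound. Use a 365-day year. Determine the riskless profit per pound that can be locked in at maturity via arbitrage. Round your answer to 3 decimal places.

Fair forward: F* = S·e^(carry·T), with carry = (r + u) = 0.0114 + 0.0312 = 0.0426
F* = 1.539 · e^(0.0426 × 105/365) = 1.539 · e^0.012255 = 1.539 × 1.012330 = $1.5580
Market $1.620 > fair $1.5580: forward overpriced → cash-and-carry (buy spot, short the forward).
At maturity, profit = |F_mkt − F*| = |1.620 − 1.5580| = $0.062 per pound

$0.062 per pound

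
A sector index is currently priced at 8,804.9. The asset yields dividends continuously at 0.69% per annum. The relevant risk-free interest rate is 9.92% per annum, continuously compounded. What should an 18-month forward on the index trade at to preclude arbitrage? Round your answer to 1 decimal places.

10,112.4

F = S·e^((r − q)T) = 8804.9 · e^((0.0992 − 0.0069) × 18/12)
= 8804.9 · e^0.138450 = 8804.9 × 1.148492
F = 10,112.4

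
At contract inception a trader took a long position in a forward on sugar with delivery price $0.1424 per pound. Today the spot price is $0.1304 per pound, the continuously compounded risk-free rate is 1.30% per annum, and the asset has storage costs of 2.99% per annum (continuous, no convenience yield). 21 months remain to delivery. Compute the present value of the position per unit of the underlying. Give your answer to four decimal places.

-$0.0018 per pound

Current fair forward for the remaining 21 months: F = S·e^((r + u)·T), (r + u) = 0.0130 + 0.0299 = 0.0429
F = 0.1304 · e^(0.0429 × 21/12) = 0.1304 × 1.077965 = 0.1406
Value of long forward = (F − K)·e^(−rT) = (0.1406 − 0.1424) · e^(−0.0130·21/12)
= -0.0018 × 0.977507 = -0.0018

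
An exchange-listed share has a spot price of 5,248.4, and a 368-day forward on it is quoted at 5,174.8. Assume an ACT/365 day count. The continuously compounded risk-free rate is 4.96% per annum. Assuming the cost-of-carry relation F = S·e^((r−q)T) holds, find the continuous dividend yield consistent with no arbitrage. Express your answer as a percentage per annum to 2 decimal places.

6.36%

From F = S·e^((r−q)T): (r − q) = ln(F/S)/T
ln(5174.8/5248.4) = ln(0.985977) = -0.014122
(r − q) = -0.014122 / (368/365) = -0.014007
q = r − ln(F/S)/T = 0.0496 + 0.014007 = 0.063607
q = 6.36%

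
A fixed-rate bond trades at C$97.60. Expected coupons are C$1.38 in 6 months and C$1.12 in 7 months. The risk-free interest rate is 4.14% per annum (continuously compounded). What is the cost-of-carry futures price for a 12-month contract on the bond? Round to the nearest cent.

C$99.18

PV(coupons) I = 1.38·e^(−0.0414·6/12) + 1.12·e^(−0.0414·7/12)
I = 1.3517 + 1.0933 = 2.4450
F = (S − I)·e^(rT) = (97.60 − 2.4450) · e^(0.0414·12/12)
= 95.1550 · e^0.041400 = 95.1550 × 1.042269 = C$99.18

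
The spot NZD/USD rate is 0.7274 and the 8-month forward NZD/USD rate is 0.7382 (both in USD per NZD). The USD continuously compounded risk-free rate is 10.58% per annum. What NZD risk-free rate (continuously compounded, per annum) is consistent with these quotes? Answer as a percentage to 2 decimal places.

8.37%

F = S·e^((r_USD − r_NZD)T) ⇒ r_NZD = r_USD − ln(F/S)/T
ln(0.7382/0.7274) = 0.014738; /(8/12) = 0.022107
r_NZD = 0.1058 − 0.022107 = 0.083693
r_NZD = 8.37%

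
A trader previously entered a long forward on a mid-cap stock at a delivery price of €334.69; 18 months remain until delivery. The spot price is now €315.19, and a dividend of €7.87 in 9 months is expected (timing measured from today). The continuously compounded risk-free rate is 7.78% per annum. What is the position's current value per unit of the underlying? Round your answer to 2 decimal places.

PV(remaining dividends) I = 7.87·e^(−0.0778·9/12) = 7.4239
Current forward F = (S − I)·e^(rT) = (315.19 − 7.4239)·e^(0.0778·18/12) = 307.7661 × 1.123782 = 345.8620
Value (long) = (F − K)·e^(−rT) = (345.8620 − 334.69) × 0.889852 = 9.9414
Value = €9.94

€9.94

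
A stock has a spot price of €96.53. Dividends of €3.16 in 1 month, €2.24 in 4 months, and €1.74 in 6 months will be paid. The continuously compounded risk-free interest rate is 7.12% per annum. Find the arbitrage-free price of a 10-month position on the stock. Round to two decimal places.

€94.99

PV(dividends) I = 3.16·e^(−0.0712·1/12) + 2.24·e^(−0.0712·4/12) + 1.74·e^(−0.0712·6/12)
I = 3.1413 + 2.1875 + 1.6791 = 7.0079
F = (S − I)·e^(rT) = (96.53 − 7.0079) · e^(0.0712·10/12)
= 89.5221 · e^0.059333 = 89.5221 × 1.061129 = €94.99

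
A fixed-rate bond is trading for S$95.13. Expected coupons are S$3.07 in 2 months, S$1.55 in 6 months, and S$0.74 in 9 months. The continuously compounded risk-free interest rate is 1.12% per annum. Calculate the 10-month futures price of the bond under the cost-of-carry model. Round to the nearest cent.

S$90.63

PV(coupons) I = 3.07·e^(−0.0112·2/12) + 1.55·e^(−0.0112·6/12) + 0.74·e^(−0.0112·9/12)
I = 3.0643 + 1.5413 + 0.7338 = 5.3394
F = (S − I)·e^(rT) = (95.13 − 5.3394) · e^(0.0112·10/12)
= 89.7906 · e^0.009333 = 89.7906 × 1.009377 = S$90.63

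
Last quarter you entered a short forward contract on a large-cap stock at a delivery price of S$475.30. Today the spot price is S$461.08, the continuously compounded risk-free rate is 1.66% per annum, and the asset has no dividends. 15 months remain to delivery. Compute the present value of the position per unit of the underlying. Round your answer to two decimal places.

S$4.46

Current fair forward for the remaining 15 months: F = S·e^(r·T), r = 0.0166
F = 461.08 · e^(0.0166 × 15/12) = 461.08 × 1.020967 = 470.7475
Value of long forward = (F − K)·e^(−rT) = (470.7475 − 475.30) · e^(−0.0166·15/12)
= -4.5525 × 0.979464 = -4.46
Short position value = −(long value) = S$4.46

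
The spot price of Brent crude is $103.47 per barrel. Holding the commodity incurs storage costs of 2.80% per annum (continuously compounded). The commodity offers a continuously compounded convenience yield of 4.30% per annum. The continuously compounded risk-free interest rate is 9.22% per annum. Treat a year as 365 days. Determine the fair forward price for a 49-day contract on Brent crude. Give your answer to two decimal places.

Net carry = r + u − y = 0.0922 + 0.0280 − 0.0430 = 0.0772
F = S·e^((r+u−y)T) = 103.47 · e^(0.0772 × 49/365) = 103.47 · e^0.010364
= 103.47 × 1.010418 = $104.55 per barrel

$104.55 per barrel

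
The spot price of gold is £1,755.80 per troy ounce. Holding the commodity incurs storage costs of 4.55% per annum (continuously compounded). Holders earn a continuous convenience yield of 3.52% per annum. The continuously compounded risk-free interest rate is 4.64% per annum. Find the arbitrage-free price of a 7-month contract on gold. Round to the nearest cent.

Net carry = r + u − y = 0.0464 + 0.0455 − 0.0352 = 0.0567
F = S·e^((r+u−y)T) = 1755.80 · e^(0.0567 × 7/12) = 1755.80 · e^0.03307500
= 1755.80 × 1.03362806 = £1,814.84 per troy ounce

£1,814.84 per troy ounce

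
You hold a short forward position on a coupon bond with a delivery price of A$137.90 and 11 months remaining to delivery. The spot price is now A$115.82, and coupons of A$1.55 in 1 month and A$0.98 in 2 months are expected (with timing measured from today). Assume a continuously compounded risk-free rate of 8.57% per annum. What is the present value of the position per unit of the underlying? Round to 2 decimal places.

PV(remaining coupons) I = 1.55·e^(−0.0857·1/12) + 0.98·e^(−0.0857·2/12) = 2.5051
Current forward F = (S − I)·e^(rT) = (115.82 − 2.5051)·e^(0.0857·11/12) = 113.3149 × 1.081726 = 122.5757
Value (long) = (F − K)·e^(−rT) = (122.5757 − 137.90) × 0.924448 = -14.1665
Short position value = −(long value) = A$14.17

A$14.17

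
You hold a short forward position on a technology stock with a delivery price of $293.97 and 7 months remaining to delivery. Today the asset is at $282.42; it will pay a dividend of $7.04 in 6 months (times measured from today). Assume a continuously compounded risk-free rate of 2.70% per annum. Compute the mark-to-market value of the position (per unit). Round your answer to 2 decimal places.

$13.90

PV(remaining dividends) I = 7.04·e^(−0.0270·6/12) = 6.9456
Current forward F = (S − I)·e^(rT) = (282.42 − 6.9456)·e^(0.0270·7/12) = 275.4744 × 1.015875 = 279.8476
Value (long) = (F − K)·e^(−rT) = (279.8476 − 293.97) × 0.984373 = -13.9017
Short position value = −(long value) = $13.90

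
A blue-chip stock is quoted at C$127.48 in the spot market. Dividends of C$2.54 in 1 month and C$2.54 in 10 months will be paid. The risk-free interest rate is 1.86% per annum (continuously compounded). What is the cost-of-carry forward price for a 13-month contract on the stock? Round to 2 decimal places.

PV(dividends) I = 2.54·e^(−0.0186·1/12) + 2.54·e^(−0.0186·10/12)
I = 2.5361 + 2.5009 = 5.0370
F = (S − I)·e^(rT) = (127.48 − 5.0370) · e^(0.0186·13/12)
= 122.4430 · e^0.020150 = 122.4430 × 1.020354 = C$124.94

C$124.94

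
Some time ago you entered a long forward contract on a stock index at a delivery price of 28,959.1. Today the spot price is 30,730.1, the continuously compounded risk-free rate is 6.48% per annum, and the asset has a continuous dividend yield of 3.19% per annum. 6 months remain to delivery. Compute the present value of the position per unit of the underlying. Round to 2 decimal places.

Current fair forward for the remaining 6 months: F = S·e^((r − q)·T), (r − q) = 0.0648 − 0.0319 = 0.0329
F = 30730.1 · e^(0.0329 × 6/12) = 30730.1 × 1.01658605 = 31239.7910
Value of long forward = (F − K)·e^(−rT) = (31239.7910 − 28959.1) · e^(−0.0648·6/12)
= 2280.6910 × 0.96811926 = 2207.98

2207.98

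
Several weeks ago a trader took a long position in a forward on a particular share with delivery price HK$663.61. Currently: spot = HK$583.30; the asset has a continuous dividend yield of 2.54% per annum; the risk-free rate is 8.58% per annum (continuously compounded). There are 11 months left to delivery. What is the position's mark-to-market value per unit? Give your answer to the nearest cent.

-HK$43.54

Current fair forward for the remaining 11 months: F = S·e^((r − q)·T), (r − q) = 0.0858 − 0.0254 = 0.0604
F = 583.30 · e^(0.0604 × 11/12) = 583.30 × 1.056928 = 616.5061
Value of long forward = (F − K)·e^(−rT) = (616.5061 − 663.61) · e^(−0.0858·11/12)
= -47.1039 × 0.924363 = -43.54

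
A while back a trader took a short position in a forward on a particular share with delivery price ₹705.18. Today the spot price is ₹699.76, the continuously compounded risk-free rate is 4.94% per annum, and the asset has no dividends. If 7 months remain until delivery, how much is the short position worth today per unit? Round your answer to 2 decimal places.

-₹14.61

Current fair forward for the remaining 7 months: F = S·e^(r·T), r = 0.0494
F = 699.76 · e^(0.0494 × 7/12) = 699.76 × 1.029236 = 720.2182
Value of long forward = (F − K)·e^(−rT) = (720.2182 − 705.18) · e^(−0.0494·7/12)
= 15.0382 × 0.971595 = 14.61
Short position value = −(long value) = -₹14.61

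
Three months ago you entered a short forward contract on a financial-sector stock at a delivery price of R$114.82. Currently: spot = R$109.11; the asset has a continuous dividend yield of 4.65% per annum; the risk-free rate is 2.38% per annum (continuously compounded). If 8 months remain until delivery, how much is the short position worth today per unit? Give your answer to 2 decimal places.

Current fair forward for the remaining 8 months: F = S·e^((r − q)·T), (r − q) = 0.0238 − 0.0465 = -0.0227
F = 109.11 · e^(-0.0227 × 8/12) = 109.11 × 0.984981 = 107.4713
Value of long forward = (F − K)·e^(−rT) = (107.4713 − 114.82) · e^(−0.0238·8/12)
= -7.3487 × 0.984259 = -7.23
Short position value = −(long value) = R$7.23

R$7.23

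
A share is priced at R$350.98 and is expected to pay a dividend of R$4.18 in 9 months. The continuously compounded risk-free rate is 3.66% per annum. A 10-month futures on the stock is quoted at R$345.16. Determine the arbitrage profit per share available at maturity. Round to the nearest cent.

PV(dividends) I = 4.18·e^(−0.0366·9/12) = 4.0668
Fair futures F* = (S − I)·e^(rT) = (350.98 − 4.0668)·e^0.030500 = 346.9132 × 1.030970 = 357.6571
Market R$345.16 < fair 357.6571: forward underpriced → reverse cash-and-carry (short the stock, invest proceeds at r, pay the dividends, go long the forward).
Profit at T = |F_mkt − F*| = |345.16 − 357.6571| = R$12.50 per share

R$12.50 per share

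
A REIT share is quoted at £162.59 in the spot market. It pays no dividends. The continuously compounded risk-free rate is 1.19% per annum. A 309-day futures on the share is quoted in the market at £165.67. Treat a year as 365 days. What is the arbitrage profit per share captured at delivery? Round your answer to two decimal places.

Fair futures: F* = S·e^(carry·T), with carry = r = 0.0119
F* = 162.59 · e^(0.0119 × 309/365) = 162.59 · e^0.010074 = 162.59 × 1.010125 = £164.2362
Market £165.67 > fair £164.2362: forward overpriced → cash-and-carry (buy spot, short the forward).
At maturity, profit = |F_mkt − F*| = |165.67 − 164.2362| = £1.43 per share

£1.43 per share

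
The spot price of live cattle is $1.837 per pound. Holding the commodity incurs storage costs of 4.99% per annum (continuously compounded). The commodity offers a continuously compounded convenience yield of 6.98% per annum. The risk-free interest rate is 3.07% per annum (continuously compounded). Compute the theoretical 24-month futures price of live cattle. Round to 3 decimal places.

Net carry = r + u − y = 0.0307 + 0.0499 − 0.0698 = 0.0108
F = S·e^((r+u−y)T) = 1.837 · e^(0.0108 × 24/12) = 1.837 · e^0.021600
= 1.837 × 1.021835 = $1.877 per pound

$1.877 per pound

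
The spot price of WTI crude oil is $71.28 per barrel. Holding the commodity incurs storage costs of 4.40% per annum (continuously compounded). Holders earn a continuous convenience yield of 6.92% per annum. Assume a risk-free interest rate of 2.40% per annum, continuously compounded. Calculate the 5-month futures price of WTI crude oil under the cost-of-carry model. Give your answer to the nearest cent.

$71.24 per barrel

Net carry = r + u − y = 0.0240 + 0.0440 − 0.0692 = -0.0012
F = S·e^((r+u−y)T) = 71.28 · e^(-0.0012 × 5/12) = 71.28 · e^-0.000500
= 71.28 × 0.999500 = $71.24 per barrel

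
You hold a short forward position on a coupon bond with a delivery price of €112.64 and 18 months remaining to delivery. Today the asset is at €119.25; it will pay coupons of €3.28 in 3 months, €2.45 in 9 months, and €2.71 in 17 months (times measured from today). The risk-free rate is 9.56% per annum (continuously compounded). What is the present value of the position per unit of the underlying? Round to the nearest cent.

-€13.81

PV(remaining coupons) I = 3.28·e^(−0.0956·3/12) + 2.45·e^(−0.0956·9/12) + 2.71·e^(−0.0956·17/12) = 7.8498
Current forward F = (S − I)·e^(rT) = (119.25 − 7.8498)·e^(0.0956·18/12) = 111.4002 × 1.154191 = 128.5771
Value (long) = (F − K)·e^(−rT) = (128.5771 − 112.64) × 0.866407 = 13.8080
Short position value = −(long value) = -€13.81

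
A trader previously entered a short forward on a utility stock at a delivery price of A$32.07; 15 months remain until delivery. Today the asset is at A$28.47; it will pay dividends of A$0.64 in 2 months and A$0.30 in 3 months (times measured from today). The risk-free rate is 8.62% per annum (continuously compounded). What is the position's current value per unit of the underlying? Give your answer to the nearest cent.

PV(remaining dividends) I = 0.64·e^(−0.0862·2/12) + 0.30·e^(−0.0862·3/12) = 0.9245
Current forward F = (S − I)·e^(rT) = (28.47 − 0.9245)·e^(0.0862·15/12) = 27.5455 × 1.113769 = 30.6793
Value (long) = (F − K)·e^(−rT) = (30.6793 − 32.07) × 0.897852 = -1.2486
Short position value = −(long value) = A$1.25

A$1.25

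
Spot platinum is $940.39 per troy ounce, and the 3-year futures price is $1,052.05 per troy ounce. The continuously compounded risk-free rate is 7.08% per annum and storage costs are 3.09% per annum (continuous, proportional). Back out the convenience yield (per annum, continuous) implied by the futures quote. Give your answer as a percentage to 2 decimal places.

F = S·e^((r+u−y)T) ⇒ (r+u−y) = ln(F/S)/T
ln(1052.05/940.39) = 0.112201; /T ⇒ 0.037400
y = r + u − ln(F/S)/T = 0.0708 + 0.0309 − 0.037400 = 0.064300
y = 6.43%

6.43%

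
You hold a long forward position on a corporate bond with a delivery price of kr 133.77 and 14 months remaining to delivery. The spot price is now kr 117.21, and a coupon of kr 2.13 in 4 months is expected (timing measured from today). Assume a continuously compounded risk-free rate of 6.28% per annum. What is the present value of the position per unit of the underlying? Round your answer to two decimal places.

-kr 9.20

PV(remaining coupons) I = 2.13·e^(−0.0628·4/12) = 2.0859
Current forward F = (S − I)·e^(rT) = (117.21 − 2.0859)·e^(0.0628·14/12) = 115.1241 × 1.076017 = 123.8755
Value (long) = (F − K)·e^(−rT) = (123.8755 − 133.77) × 0.929353 = -9.1955
Value = -kr 9.20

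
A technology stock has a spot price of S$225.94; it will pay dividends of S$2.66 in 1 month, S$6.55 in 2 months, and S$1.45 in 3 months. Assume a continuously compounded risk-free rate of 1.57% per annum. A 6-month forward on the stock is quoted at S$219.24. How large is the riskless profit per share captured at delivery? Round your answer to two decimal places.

S$2.24 per share

PV(dividends) I = 2.66·e^(−0.0157·1/12) + 6.55·e^(−0.0157·2/12) + 1.45·e^(−0.0157·3/12) = 10.6337
Fair forward F* = (S − I)·e^(rT) = (225.94 − 10.6337)·e^0.007850 = 215.3063 × 1.007881 = 217.0031
Market S$219.24 > fair 217.0031: forward overpriced → cash-and-carry (borrow at r, buy the stock and collect the dividends, short the forward).
Profit at T = |F_mkt − F*| = |219.24 − 217.0031| = S$2.24 per share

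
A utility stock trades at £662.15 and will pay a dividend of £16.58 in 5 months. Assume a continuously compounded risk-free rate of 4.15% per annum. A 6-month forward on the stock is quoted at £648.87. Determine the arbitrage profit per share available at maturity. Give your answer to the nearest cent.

PV(dividends) I = 16.58·e^(−0.0415·5/12) = 16.2958
Fair forward F* = (S − I)·e^(rT) = (662.15 − 16.2958)·e^0.020750 = 645.8542 × 1.020967 = 659.3958
Market £648.87 < fair 659.3958: forward underpriced → reverse cash-and-carry (short the stock, invest proceeds at r, pay the dividends, go long the forward).
Profit at T = |F_mkt − F*| = |648.87 − 659.3958| = £10.53 per share

£10.53 per share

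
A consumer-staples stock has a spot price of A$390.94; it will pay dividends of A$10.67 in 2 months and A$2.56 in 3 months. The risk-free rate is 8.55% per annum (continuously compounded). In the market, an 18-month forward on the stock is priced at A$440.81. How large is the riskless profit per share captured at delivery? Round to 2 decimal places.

PV(dividends) I = 10.67·e^(−0.0855·2/12) + 2.56·e^(−0.0855·3/12) = 13.0249
Fair forward F* = (S − I)·e^(rT) = (390.94 − 13.0249)·e^0.128250 = 377.9151 × 1.136837 = 429.6279
Market A$440.81 > fair 429.6279: forward overpriced → cash-and-carry (borrow at r, buy the stock and collect the dividends, short the forward).
Profit at T = |F_mkt − F*| = |440.81 − 429.6279| = A$11.18 per share

A$11.18 per share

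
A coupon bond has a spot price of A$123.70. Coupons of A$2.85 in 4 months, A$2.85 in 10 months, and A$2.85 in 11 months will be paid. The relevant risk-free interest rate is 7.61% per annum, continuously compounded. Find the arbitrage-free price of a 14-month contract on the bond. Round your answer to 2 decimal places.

PV(coupons) I = 2.85·e^(−0.0761·4/12) + 2.85·e^(−0.0761·10/12) + 2.85·e^(−0.0761·11/12)
I = 2.7786 + 2.6749 + 2.6580 = 8.1115
F = (S − I)·e^(rT) = (123.70 − 8.1115) · e^(0.0761·14/12)
= 115.5885 · e^0.088783 = 115.5885 × 1.092843 = A$126.32

A$126.32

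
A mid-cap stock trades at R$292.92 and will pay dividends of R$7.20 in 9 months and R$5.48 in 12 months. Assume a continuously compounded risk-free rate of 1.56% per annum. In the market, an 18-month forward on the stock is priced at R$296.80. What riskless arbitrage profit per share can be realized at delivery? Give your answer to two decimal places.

R$9.75 per share

PV(dividends) I = 7.20·e^(−0.0156·9/12) + 5.48·e^(−0.0156·12/12) = 12.5114
Fair forward F* = (S − I)·e^(rT) = (292.92 − 12.5114)·e^0.023400 = 280.4086 × 1.023676 = 287.0476
Market R$296.80 > fair 287.0476: forward overpriced → cash-and-carry (borrow at r, buy the stock and collect the dividends, short the forward).
Profit at T = |F_mkt − F*| = |296.80 − 287.0476| = R$9.75 per share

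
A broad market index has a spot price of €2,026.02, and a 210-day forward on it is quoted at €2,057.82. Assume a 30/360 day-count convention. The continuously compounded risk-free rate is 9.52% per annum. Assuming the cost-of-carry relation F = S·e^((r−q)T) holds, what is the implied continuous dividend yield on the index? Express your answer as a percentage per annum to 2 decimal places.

From F = S·e^((r−q)T): (r − q) = ln(F/S)/T
ln(2057.82/2026.02) = ln(1.015696) = 0.015574
(r − q) = 0.015574 / (210/360) = 0.026698
q = r − ln(F/S)/T = 0.0952 − 0.026698 = 0.068502
q = 6.85%

6.85%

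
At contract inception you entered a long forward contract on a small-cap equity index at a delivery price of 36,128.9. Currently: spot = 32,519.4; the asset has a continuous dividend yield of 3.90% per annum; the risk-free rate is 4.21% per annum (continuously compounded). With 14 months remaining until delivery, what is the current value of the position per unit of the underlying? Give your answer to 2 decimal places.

Current fair forward for the remaining 14 months: F = S·e^((r − q)·T), (r − q) = 0.0421 − 0.0390 = 0.0031
F = 32519.4 · e^(0.0031 × 14/12) = 32519.4 × 1.00362321 = 32637.2246
Value of long forward = (F − K)·e^(−rT) = (32637.2246 − 36128.9) · e^(−0.0421·14/12)
= -3491.6754 × 0.95207005 = -3324.32

-3324.32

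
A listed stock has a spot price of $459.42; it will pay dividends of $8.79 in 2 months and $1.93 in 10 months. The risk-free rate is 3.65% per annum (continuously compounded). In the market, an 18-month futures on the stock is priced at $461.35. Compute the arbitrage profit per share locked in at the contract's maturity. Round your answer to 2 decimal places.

PV(dividends) I = 8.79·e^(−0.0365·2/12) + 1.93·e^(−0.0365·10/12) = 10.6089
Fair futures F* = (S − I)·e^(rT) = (459.42 − 10.6089)·e^0.054750 = 448.8111 × 1.056277 = 474.0688
Market $461.35 < fair 474.0688: forward underpriced → reverse cash-and-carry (short the stock, invest proceeds at r, pay the dividends, go long the forward).
Profit at T = |F_mkt − F*| = |461.35 − 474.0688| = $12.72 per share

$12.72 per share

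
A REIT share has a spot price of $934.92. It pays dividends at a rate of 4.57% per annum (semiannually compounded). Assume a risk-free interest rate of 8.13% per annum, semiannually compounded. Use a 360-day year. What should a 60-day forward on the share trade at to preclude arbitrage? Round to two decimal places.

F = S · (1+r/2)^(2T) / (1+q/2)^(2T)
= 934.92 × 1.013370 / 1.007559 = 934.92 × 1.005767
F = $940.31

$940.31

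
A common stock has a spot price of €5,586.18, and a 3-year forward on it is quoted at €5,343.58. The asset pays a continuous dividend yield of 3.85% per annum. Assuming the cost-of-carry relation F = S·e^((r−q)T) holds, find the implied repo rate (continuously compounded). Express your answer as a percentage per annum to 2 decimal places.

2.37%

From F = S·e^((r−q)T): (r − q) = ln(F/S)/T
ln(5343.58/5586.18) = ln(0.956571) = -0.044400
(r − q) = -0.044400 / (3) = -0.014800
r = ln(F/S)/T + q = -0.014800 + 0.0385 = 0.023700
r = 2.37%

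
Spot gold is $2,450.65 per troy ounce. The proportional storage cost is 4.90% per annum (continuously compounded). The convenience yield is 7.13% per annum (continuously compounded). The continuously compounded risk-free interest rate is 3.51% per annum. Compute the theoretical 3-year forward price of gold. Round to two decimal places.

$2,546.59 per troy ounce

Net carry = r + u − y = 0.0351 + 0.0490 − 0.0713 = 0.0128
F = S·e^((r+u−y)T) = 2450.65 · e^(0.0128 × 3) = 2450.65 · e^0.03840000
= 2450.65 × 1.03914681 = $2,546.59 per troy ounce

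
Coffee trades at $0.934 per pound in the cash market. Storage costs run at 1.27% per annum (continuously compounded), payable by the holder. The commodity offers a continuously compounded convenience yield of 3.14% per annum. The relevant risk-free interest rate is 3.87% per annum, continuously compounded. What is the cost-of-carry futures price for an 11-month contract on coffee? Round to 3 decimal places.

$0.951 per pound

Net carry = r + u − y = 0.0387 + 0.0127 − 0.0314 = 0.0200
F = S·e^((r+u−y)T) = 0.934 · e^(0.0200 × 11/12) = 0.934 · e^0.018333
= 0.934 × 1.018502 = $0.951 per pound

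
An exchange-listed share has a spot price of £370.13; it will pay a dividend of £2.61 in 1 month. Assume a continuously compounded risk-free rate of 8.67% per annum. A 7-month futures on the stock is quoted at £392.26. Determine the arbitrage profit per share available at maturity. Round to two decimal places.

PV(dividends) I = 2.61·e^(−0.0867·1/12) = 2.5912
Fair futures F* = (S − I)·e^(rT) = (370.13 − 2.5912)·e^0.050575 = 367.5388 × 1.051876 = 386.6052
Market £392.26 > fair 386.6052: forward overpriced → cash-and-carry (borrow at r, buy the stock and collect the dividends, short the forward).
Profit at T = |F_mkt − F*| = |392.26 − 386.6052| = £5.65 per share

£5.65 per share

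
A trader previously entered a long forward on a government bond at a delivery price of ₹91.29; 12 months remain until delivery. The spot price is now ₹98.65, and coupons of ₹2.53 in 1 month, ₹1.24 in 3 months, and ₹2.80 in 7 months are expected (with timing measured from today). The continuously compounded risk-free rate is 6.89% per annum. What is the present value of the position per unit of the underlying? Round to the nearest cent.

₹7.01

PV(remaining coupons) I = 2.53·e^(−0.0689·1/12) + 1.24·e^(−0.0689·3/12) + 2.80·e^(−0.0689·7/12) = 6.4240
Current forward F = (S − I)·e^(rT) = (98.65 − 6.4240)·e^(0.0689·12/12) = 92.2260 × 1.071329 = 98.8044
Value (long) = (F − K)·e^(−rT) = (98.8044 − 91.29) × 0.933420 = 7.0141
Value = ₹7.01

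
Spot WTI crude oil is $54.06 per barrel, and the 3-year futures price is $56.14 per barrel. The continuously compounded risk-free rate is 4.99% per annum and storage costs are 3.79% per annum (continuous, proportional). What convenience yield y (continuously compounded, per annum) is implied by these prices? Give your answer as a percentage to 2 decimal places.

F = S·e^((r+u−y)T) ⇒ (r+u−y) = ln(F/S)/T
ln(56.14/54.06) = 0.037754; /T ⇒ 0.012585
y = r + u − ln(F/S)/T = 0.0499 + 0.0379 − 0.012585 = 0.075215
y = 7.52%

7.52%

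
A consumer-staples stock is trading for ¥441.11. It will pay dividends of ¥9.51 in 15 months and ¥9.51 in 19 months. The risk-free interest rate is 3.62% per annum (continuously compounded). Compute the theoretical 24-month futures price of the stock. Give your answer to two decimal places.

PV(dividends) I = 9.51·e^(−0.0362·15/12) + 9.51·e^(−0.0362·19/12)
I = 9.0893 + 8.9802 = 18.0695
F = (S − I)·e^(rT) = (441.11 − 18.0695) · e^(0.0362·24/12)
= 423.0405 · e^0.072400 = 423.0405 × 1.075085 = ¥454.80

¥454.80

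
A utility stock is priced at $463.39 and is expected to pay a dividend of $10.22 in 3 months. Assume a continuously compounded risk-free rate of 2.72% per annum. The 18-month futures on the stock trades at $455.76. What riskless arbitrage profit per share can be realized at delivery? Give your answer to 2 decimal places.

PV(dividends) I = 10.22·e^(−0.0272·3/12) = 10.1507
Fair futures F* = (S − I)·e^(rT) = (463.39 − 10.1507)·e^0.040800 = 453.2393 × 1.041644 = 472.1140
Market $455.76 < fair 472.1140: forward underpriced → reverse cash-and-carry (short the stock, invest proceeds at r, pay the dividends, go long the forward).
Profit at T = |F_mkt − F*| = |455.76 − 472.1140| = $16.35 per share

$16.35 per share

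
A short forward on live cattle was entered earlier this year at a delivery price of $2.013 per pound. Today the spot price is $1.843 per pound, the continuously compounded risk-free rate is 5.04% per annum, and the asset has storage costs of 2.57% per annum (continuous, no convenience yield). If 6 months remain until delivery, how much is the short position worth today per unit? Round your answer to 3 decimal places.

Current fair forward for the remaining 6 months: F = S·e^((r + u)·T), (r + u) = 0.0504 + 0.0257 = 0.0761
F = 1.843 · e^(0.0761 × 6/12) = 1.843 × 1.038783 = 1.9145
Value of long forward = (F − K)·e^(−rT) = (1.9145 − 2.013) · e^(−0.0504·6/12)
= -0.0985 × 0.975115 = -0.096
Short position value = −(long value) = $0.096

$0.096 per pound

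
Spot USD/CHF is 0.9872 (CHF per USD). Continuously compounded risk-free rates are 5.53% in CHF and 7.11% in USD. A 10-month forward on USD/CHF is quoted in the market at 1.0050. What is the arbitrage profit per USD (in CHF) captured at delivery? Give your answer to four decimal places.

0.0307 per USD (in CHF)

Fair forward: F* = S·e^(carry·T), with carry = (r_CHF − r_USD) = 0.0553 − 0.0711 = -0.0158
F* = 0.9872 · e^(-0.0158 × 10/12) = 0.9872 · e^-0.013167 = 0.9872 × 0.986919 = 0.9743
Market 1.0050 > fair 0.9743: forward overpriced → cash-and-carry (buy spot, short the forward).
At maturity, profit = |F_mkt − F*| = |1.0050 − 0.9743| = 0.0307 per USD (in CHF)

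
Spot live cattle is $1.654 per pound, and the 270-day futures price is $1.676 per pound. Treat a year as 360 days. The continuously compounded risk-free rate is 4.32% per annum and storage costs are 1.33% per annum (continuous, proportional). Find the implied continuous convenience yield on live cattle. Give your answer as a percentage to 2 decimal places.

3.89%

F = S·e^((r+u−y)T) ⇒ (r+u−y) = ln(F/S)/T
ln(1.676/1.654) = 0.013213; /T ⇒ 0.017617
y = r + u − ln(F/S)/T = 0.0432 + 0.0133 − 0.017617 = 0.038883
y = 3.89%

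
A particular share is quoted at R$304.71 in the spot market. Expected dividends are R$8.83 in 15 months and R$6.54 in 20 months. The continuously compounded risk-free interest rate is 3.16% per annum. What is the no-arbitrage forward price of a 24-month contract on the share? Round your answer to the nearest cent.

PV(dividends) I = 8.83·e^(−0.0316·15/12) + 6.54·e^(−0.0316·20/12)
I = 8.4880 + 6.2045 = 14.6925
F = (S − I)·e^(rT) = (304.71 − 14.6925) · e^(0.0316·24/12)
= 290.0175 · e^0.063200 = 290.0175 × 1.065240 = R$308.94

R$308.94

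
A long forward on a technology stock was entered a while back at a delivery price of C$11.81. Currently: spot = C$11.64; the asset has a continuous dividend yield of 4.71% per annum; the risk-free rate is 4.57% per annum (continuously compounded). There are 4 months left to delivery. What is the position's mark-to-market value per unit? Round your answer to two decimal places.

-C$0.17

Current fair forward for the remaining 4 months: F = S·e^((r − q)·T), (r − q) = 0.0457 − 0.0471 = -0.0014
F = 11.64 · e^(-0.0014 × 4/12) = 11.64 × 0.999533 = 11.6346
Value of long forward = (F − K)·e^(−rT) = (11.6346 − 11.81) · e^(−0.0457·4/12)
= -0.1754 × 0.984882 = -0.17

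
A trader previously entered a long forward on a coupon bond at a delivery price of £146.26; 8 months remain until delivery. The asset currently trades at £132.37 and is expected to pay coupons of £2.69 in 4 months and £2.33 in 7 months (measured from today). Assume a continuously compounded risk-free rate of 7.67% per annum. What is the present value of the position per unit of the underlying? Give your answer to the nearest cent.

PV(remaining coupons) I = 2.69·e^(−0.0767·4/12) + 2.33·e^(−0.0767·7/12) = 4.8501
Current forward F = (S − I)·e^(rT) = (132.37 − 4.8501)·e^(0.0767·8/12) = 127.5199 × 1.052463 = 134.2100
Value (long) = (F − K)·e^(−rT) = (134.2100 − 146.26) × 0.950152 = -11.4493
Value = -£11.45

-£11.45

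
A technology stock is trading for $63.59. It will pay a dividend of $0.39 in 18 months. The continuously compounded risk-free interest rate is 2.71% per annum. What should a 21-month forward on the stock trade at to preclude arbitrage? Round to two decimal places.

$66.29

PV(dividends) I = 0.39·e^(−0.0271·18/12)
I = 0.3745
F = (S − I)·e^(rT) = (63.59 − 0.3745) · e^(0.0271·21/12)
= 63.2155 · e^0.047425 = 63.2155 × 1.048568 = $66.29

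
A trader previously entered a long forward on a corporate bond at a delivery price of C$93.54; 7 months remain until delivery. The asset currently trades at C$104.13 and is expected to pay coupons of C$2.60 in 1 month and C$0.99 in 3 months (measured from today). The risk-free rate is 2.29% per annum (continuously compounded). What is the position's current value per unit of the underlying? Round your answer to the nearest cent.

PV(remaining coupons) I = 2.60·e^(−0.0229·1/12) + 0.99·e^(−0.0229·3/12) = 3.5794
Current forward F = (S − I)·e^(rT) = (104.13 − 3.5794)·e^(0.0229·7/12) = 100.5506 × 1.013448 = 101.9028
Value (long) = (F − K)·e^(−rT) = (101.9028 − 93.54) × 0.986730 = 8.2518
Value = C$8.25

C$8.25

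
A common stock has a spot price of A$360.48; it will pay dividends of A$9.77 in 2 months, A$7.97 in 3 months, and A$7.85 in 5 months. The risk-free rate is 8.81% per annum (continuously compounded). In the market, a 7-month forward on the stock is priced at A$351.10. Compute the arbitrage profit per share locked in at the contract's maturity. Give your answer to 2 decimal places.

PV(dividends) I = 9.77·e^(−0.0881·2/12) + 7.97·e^(−0.0881·3/12) + 7.85·e^(−0.0881·5/12) = 24.9910
Fair forward F* = (S − I)·e^(rT) = (360.48 − 24.9910)·e^0.051392 = 335.4890 × 1.052735 = 353.1810
Market A$351.10 < fair 353.1810: forward underpriced → reverse cash-and-carry (short the stock, invest proceeds at r, pay the dividends, go long the forward).
Profit at T = |F_mkt − F*| = |351.10 − 353.1810| = A$2.08 per share

A$2.08 per share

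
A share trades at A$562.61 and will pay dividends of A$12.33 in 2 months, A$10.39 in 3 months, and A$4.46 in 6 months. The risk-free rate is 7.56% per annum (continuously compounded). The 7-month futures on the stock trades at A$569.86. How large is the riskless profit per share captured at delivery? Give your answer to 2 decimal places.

PV(dividends) I = 12.33·e^(−0.0756·2/12) + 10.39·e^(−0.0756·3/12) + 4.46·e^(−0.0756·6/12) = 26.6656
Fair futures F* = (S − I)·e^(rT) = (562.61 − 26.6656)·e^0.044100 = 535.9444 × 1.045087 = 560.1085
Market A$569.86 > fair 560.1085: forward overpriced → cash-and-carry (borrow at r, buy the stock and collect the dividends, short the forward).
Profit at T = |F_mkt − F*| = |569.86 − 560.1085| = A$9.75 per share

A$9.75 per share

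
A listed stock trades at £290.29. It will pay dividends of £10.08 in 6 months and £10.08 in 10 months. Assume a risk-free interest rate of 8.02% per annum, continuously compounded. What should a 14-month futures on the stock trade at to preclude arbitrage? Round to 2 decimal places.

£297.78

PV(dividends) I = 10.08·e^(−0.0802·6/12) + 10.08·e^(−0.0802·10/12)
I = 9.6838 + 9.4283 = 19.1121
F = (S − I)·e^(rT) = (290.29 − 19.1121) · e^(0.0802·14/12)
= 271.1779 · e^0.093567 = 271.1779 × 1.098084 = £297.78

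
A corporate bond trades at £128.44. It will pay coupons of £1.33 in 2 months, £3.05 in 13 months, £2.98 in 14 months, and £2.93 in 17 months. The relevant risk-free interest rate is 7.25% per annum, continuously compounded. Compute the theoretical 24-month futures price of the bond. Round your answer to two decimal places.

£137.48

PV(coupons) I = 1.33·e^(−0.0725·2/12) + 3.05·e^(−0.0725·13/12) + 2.98·e^(−0.0725·14/12) + 2.93·e^(−0.0725·17/12)
I = 1.3140 + 2.8196 + 2.7383 + 2.6440 = 9.5159
F = (S − I)·e^(rT) = (128.44 − 9.5159) · e^(0.0725·24/12)
= 118.9241 · e^0.145000 = 118.9241 × 1.156040 = £137.48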